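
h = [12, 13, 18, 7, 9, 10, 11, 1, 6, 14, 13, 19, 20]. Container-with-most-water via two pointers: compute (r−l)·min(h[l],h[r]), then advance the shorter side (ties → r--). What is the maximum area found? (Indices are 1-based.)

[1,13] min(12,20)*12=144 best=144 * → l++
[2,13] min(13,20)*11=143 best=144 → l++
[3,13] min(18,20)*10=180 best=180 * → l++
[4,13] min(7,20)*9=63 best=180 → l++
[5,13] min(9,20)*8=72 best=180 → l++
[6,13] min(10,20)*7=70 best=180 → l++
[7,13] min(11,20)*6=66 best=180 → l++
[8,13] min(1,20)*5=5 best=180 → l++
[9,13] min(6,20)*4=24 best=180 → l++
[10,13] min(14,20)*3=42 best=180 → l++
[11,13] min(13,20)*2=26 best=180 → l++
[12,13] min(19,20)*1=19 best=180 → l++

max area = 180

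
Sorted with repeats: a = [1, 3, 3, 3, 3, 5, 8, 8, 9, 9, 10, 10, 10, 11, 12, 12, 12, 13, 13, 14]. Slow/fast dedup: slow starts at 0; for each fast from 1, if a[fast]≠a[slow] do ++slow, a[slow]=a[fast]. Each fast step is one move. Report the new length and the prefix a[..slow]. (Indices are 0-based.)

slow=0 fast=1: a[fast]=3≠a[slow]=1 write a[1]=3, slow++,fast++
slow=1 fast=2: a[fast]=3=a[slow] dup, fast++
slow=1 fast=3: a[fast]=3=a[slow] dup, fast++
slow=1 fast=4: a[fast]=3=a[slow] dup, fast++
slow=1 fast=5: a[fast]=5≠a[slow]=3 write a[2]=5, slow++,fast++
slow=2 fast=6: a[fast]=8≠a[slow]=5 write a[3]=8, slow++,fast++
slow=3 fast=7: a[fast]=8=a[slow] dup, fast++
slow=3 fast=8: a[fast]=9≠a[slow]=8 write a[4]=9, slow++,fast++
slow=4 fast=9: a[fast]=9=a[slow] dup, fast++
slow=4 fast=10: a[fast]=10≠a[slow]=9 write a[5]=10, slow++,fast++
slow=5 fast=11: a[fast]=10=a[slow] dup, fast++
slow=5 fast=12: a[fast]=10=a[slow] dup, fast++
slow=5 fast=13: a[fast]=11≠a[slow]=10 write a[6]=11, slow++,fast++
slow=6 fast=14: a[fast]=12≠a[slow]=11 write a[7]=12, slow++,fast++
slow=7 fast=15: a[fast]=12=a[slow] dup, fast++
slow=7 fast=16: a[fast]=12=a[slow] dup, fast++
slow=7 fast=17: a[fast]=13≠a[slow]=12 write a[8]=13, slow++,fast++
slow=8 fast=18: a[fast]=13=a[slow] dup, fast++
slow=8 fast=19: a[fast]=14≠a[slow]=13 write a[9]=14, slow++,fast++

length 10; prefix = [1, 3, 5, 8, 9, 10, 11, 12, 13, 14]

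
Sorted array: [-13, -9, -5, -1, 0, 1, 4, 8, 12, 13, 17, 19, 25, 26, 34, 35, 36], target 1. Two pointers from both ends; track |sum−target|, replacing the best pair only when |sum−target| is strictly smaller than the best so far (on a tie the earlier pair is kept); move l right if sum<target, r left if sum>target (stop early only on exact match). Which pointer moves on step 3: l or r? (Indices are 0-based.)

r

l=0 r=16: -13+36=23 d=22 *, r--
l=0 r=15: -13+35=22 d=21 *, r--
l=0 r=14: -13+34=21 d=20 *, r--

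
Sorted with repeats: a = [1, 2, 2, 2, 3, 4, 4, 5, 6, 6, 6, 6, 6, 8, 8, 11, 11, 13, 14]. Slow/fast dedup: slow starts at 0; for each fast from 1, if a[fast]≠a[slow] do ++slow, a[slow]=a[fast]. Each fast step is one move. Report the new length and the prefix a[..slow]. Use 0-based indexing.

length 10; prefix = [1, 2, 3, 4, 5, 6, 8, 11, 13, 14]

(s=0,f=1) a[fast]=2≠a[slow]=1 write a[1]=2 → slow++,fast++
(s=1,f=2) a[fast]=2=a[slow] dup → fast++
(s=1,f=3) a[fast]=2=a[slow] dup → fast++
(s=1,f=4) a[fast]=3≠a[slow]=2 write a[2]=3 → slow++,fast++
(s=2,f=5) a[fast]=4≠a[slow]=3 write a[3]=4 → slow++,fast++
(s=3,f=6) a[fast]=4=a[slow] dup → fast++
(s=3,f=7) a[fast]=5≠a[slow]=4 write a[4]=5 → slow++,fast++
(s=4,f=8) a[fast]=6≠a[slow]=5 write a[5]=6 → slow++,fast++
(s=5,f=9) a[fast]=6=a[slow] dup → fast++
(s=5,f=10) a[fast]=6=a[slow] dup → fast++
(s=5,f=11) a[fast]=6=a[slow] dup → fast++
(s=5,f=12) a[fast]=6=a[slow] dup → fast++
(s=5,f=13) a[fast]=8≠a[slow]=6 write a[6]=8 → slow++,fast++
(s=6,f=14) a[fast]=8=a[slow] dup → fast++
(s=6,f=15) a[fast]=11≠a[slow]=8 write a[7]=11 → slow++,fast++
(s=7,f=16) a[fast]=11=a[slow] dup → fast++
(s=7,f=17) a[fast]=13≠a[slow]=11 write a[8]=13 → slow++,fast++
(s=8,f=18) a[fast]=14≠a[slow]=13 write a[9]=14 → slow++,fast++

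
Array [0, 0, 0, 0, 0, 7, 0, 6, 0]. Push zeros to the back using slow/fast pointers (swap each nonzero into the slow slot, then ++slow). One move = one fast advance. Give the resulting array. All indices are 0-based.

(s=0,f=0) a[fast]=0 → fast++
(s=0,f=1) a[fast]=0 → fast++
(s=0,f=2) a[fast]=0 → fast++
(s=0,f=3) a[fast]=0 → fast++
(s=0,f=4) a[fast]=0 → fast++
(s=0,f=5) a[fast]=7≠0 swap→a[0]=7 → slow++,fast++
(s=1,f=6) a[fast]=0 → fast++
(s=1,f=7) a[fast]=6≠0 swap→a[1]=6 → slow++,fast++
(s=2,f=8) a[fast]=0 → fast++

[7, 6, 0, 0, 0, 0, 0, 0, 0]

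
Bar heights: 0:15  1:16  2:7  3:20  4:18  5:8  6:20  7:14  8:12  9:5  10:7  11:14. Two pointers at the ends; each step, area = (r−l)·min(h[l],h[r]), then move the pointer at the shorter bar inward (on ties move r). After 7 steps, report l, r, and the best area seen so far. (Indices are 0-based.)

l=2, r=6, best area=154

l=0 r=11: min(15,14)*11=154 best=154 *, r--
l=0 r=10: min(15,7)*10=70 best=154, r--
l=0 r=9: min(15,5)*9=45 best=154, r--
l=0 r=8: min(15,12)*8=96 best=154, r--
l=0 r=7: min(15,14)*7=98 best=154, r--
l=0 r=6: min(15,20)*6=90 best=154, l++
l=1 r=6: min(16,20)*5=80 best=154, l++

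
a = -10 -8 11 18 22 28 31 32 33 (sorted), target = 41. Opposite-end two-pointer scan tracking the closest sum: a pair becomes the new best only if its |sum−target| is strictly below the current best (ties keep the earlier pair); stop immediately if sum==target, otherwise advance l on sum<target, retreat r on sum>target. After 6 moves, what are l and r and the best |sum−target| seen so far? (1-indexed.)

l=4, r=6, best |Δ|=1

l=1 r=9: -10+33=23 d=18 *, l++
l=2 r=9: -8+33=25 d=16 *, l++
l=3 r=9: 11+33=44 d=3 *, r--
l=3 r=8: 11+32=43 d=2 *, r--
l=3 r=7: 11+31=42 d=1 *, r--
l=3 r=6: 11+28=39 d=2, l++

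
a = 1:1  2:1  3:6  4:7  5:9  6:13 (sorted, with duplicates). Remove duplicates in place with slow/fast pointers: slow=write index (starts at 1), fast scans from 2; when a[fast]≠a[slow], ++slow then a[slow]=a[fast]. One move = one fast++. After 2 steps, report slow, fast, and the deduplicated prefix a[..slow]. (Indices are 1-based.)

slow=1 fast=2: a[fast]=1=a[slow] dup, fast++
slow=1 fast=3: a[fast]=6≠a[slow]=1 write a[2]=6, slow++,fast++

slow=2, fast=4, prefix=[1, 6]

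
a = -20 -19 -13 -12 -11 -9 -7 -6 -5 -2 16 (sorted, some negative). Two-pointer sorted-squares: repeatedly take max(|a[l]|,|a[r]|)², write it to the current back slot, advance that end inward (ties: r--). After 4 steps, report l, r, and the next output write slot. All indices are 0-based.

l=3, r=9, next write slot=6

l=0 r=10: |-20|>|16| out[10]=400, l++
l=1 r=10: |-19|>|16| out[9]=361, l++
l=2 r=10: |-13|<=|16| out[8]=256, r--
l=2 r=9: |-13|>|-2| out[7]=169, l++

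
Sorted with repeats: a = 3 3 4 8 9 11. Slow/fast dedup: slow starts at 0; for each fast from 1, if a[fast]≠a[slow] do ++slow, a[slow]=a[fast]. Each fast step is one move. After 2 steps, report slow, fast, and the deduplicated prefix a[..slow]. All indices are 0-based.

(s=0,f=1) a[fast]=3=a[slow] dup → fast++
(s=0,f=2) a[fast]=4≠a[slow]=3 write a[1]=4 → slow++,fast++

slow=1, fast=3, prefix=[3, 4]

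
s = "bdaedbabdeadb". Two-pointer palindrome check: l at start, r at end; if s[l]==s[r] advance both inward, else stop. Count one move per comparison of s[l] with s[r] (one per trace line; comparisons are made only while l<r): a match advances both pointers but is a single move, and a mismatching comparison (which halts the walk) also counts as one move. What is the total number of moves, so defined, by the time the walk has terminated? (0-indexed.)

l=0 r=12: 'b'=='b', l++,r--
l=1 r=11: 'd'=='d', l++,r--
l=2 r=10: 'a'=='a', l++,r--
l=3 r=9: 'e'=='e', l++,r--
l=4 r=8: 'd'=='d', l++,r--
l=5 r=7: 'b'=='b', l++,r--

6 moves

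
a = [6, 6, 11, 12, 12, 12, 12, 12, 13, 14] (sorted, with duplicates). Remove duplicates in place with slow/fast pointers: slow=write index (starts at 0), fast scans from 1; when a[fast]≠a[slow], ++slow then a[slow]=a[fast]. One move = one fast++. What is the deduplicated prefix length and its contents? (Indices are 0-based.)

length 5; prefix = [6, 11, 12, 13, 14]

slow=0 fast=1: a[fast]=6=a[slow] dup, fast++
slow=0 fast=2: a[fast]=11≠a[slow]=6 write a[1]=11, slow++,fast++
slow=1 fast=3: a[fast]=12≠a[slow]=11 write a[2]=12, slow++,fast++
slow=2 fast=4: a[fast]=12=a[slow] dup, fast++
slow=2 fast=5: a[fast]=12=a[slow] dup, fast++
slow=2 fast=6: a[fast]=12=a[slow] dup, fast++
slow=2 fast=7: a[fast]=12=a[slow] dup, fast++
slow=2 fast=8: a[fast]=13≠a[slow]=12 write a[3]=13, slow++,fast++
slow=3 fast=9: a[fast]=14≠a[slow]=13 write a[4]=14, slow++,fast++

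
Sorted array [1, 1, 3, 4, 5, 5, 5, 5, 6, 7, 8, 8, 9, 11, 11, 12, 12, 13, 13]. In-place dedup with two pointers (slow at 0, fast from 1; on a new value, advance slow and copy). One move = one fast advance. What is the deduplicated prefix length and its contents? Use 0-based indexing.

(s=0,f=1) a[fast]=1=a[slow] dup → fast++
(s=0,f=2) a[fast]=3≠a[slow]=1 write a[1]=3 → slow++,fast++
(s=1,f=3) a[fast]=4≠a[slow]=3 write a[2]=4 → slow++,fast++
(s=2,f=4) a[fast]=5≠a[slow]=4 write a[3]=5 → slow++,fast++
(s=3,f=5) a[fast]=5=a[slow] dup → fast++
(s=3,f=6) a[fast]=5=a[slow] dup → fast++
(s=3,f=7) a[fast]=5=a[slow] dup → fast++
(s=3,f=8) a[fast]=6≠a[slow]=5 write a[4]=6 → slow++,fast++
(s=4,f=9) a[fast]=7≠a[slow]=6 write a[5]=7 → slow++,fast++
(s=5,f=10) a[fast]=8≠a[slow]=7 write a[6]=8 → slow++,fast++
(s=6,f=11) a[fast]=8=a[slow] dup → fast++
(s=6,f=12) a[fast]=9≠a[slow]=8 write a[7]=9 → slow++,fast++
(s=7,f=13) a[fast]=11≠a[slow]=9 write a[8]=11 → slow++,fast++
(s=8,f=14) a[fast]=11=a[slow] dup → fast++
(s=8,f=15) a[fast]=12≠a[slow]=11 write a[9]=12 → slow++,fast++
(s=9,f=16) a[fast]=12=a[slow] dup → fast++
(s=9,f=17) a[fast]=13≠a[slow]=12 write a[10]=13 → slow++,fast++
(s=10,f=18) a[fast]=13=a[slow] dup → fast++

length 11; prefix = [1, 3, 4, 5, 6, 7, 8, 9, 11, 12, 13]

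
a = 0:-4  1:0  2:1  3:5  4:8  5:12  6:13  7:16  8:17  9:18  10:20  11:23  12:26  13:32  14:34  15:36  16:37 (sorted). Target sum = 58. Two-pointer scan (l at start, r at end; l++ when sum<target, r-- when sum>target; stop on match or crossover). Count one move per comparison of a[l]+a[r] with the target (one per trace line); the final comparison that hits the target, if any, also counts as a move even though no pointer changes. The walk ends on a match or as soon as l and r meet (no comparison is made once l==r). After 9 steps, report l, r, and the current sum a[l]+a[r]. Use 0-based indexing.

l=9, r=16, sum=55

[0,16] -4+37=33 <58 → l++
[1,16] 0+37=37 <58 → l++
[2,16] 1+37=38 <58 → l++
[3,16] 5+37=42 <58 → l++
[4,16] 8+37=45 <58 → l++
[5,16] 12+37=49 <58 → l++
[6,16] 13+37=50 <58 → l++
[7,16] 16+37=53 <58 → l++
[8,16] 17+37=54 <58 → l++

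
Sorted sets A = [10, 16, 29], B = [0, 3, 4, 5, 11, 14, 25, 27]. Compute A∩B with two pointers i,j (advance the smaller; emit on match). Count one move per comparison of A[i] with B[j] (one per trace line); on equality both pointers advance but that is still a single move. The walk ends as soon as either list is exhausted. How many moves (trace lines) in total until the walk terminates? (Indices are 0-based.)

[i=0,j=0] 10>0 → j++
[i=0,j=1] 10>3 → j++
[i=0,j=2] 10>4 → j++
[i=0,j=3] 10>5 → j++
[i=0,j=4] 10<11 → i++
[i=1,j=4] 16>11 → j++
[i=1,j=5] 16>14 → j++
[i=1,j=6] 16<25 → i++
[i=2,j=6] 29>25 → j++
[i=2,j=7] 29>27 → j++

10 moves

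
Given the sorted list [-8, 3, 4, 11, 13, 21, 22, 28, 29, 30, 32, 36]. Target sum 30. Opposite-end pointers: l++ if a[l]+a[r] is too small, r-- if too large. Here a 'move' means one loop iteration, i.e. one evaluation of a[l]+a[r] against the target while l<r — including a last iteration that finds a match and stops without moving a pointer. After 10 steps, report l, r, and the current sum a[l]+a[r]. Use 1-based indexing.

l=4, r=5, sum=24

l=1 r=12: -8+36=28 <30, l++
l=2 r=12: 3+36=39 >30, r--
l=2 r=11: 3+32=35 >30, r--
l=2 r=10: 3+30=33 >30, r--
l=2 r=9: 3+29=32 >30, r--
l=2 r=8: 3+28=31 >30, r--
l=2 r=7: 3+22=25 <30, l++
l=3 r=7: 4+22=26 <30, l++
l=4 r=7: 11+22=33 >30, r--
l=4 r=6: 11+21=32 >30, r--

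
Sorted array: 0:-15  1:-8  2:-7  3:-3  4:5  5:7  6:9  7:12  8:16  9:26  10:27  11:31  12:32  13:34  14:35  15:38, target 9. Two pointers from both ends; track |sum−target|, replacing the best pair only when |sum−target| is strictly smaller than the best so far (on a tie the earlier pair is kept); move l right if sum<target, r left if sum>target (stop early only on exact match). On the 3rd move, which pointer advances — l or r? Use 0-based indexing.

l=0 r=15: -15+38=23 d=14 *, r--
l=0 r=14: -15+35=20 d=11 *, r--
l=0 r=13: -15+34=19 d=10 *, r--

r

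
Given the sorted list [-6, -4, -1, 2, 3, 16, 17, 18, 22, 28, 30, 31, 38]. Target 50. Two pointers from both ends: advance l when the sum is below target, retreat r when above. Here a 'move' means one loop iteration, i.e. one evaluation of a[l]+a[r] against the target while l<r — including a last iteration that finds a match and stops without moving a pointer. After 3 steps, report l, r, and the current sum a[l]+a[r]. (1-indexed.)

l=4, r=13, sum=40

[1,13] -6+38=32 <50 → l++
[2,13] -4+38=34 <50 → l++
[3,13] -1+38=37 <50 → l++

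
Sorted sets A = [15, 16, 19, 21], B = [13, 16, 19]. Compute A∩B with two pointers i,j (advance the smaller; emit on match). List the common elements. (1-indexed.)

[i=1,j=1] 15>13 → j++
[i=1,j=2] 15<16 → i++
[i=2,j=2] 16==16 emit → i++,j++
[i=3,j=3] 19==19 emit → i++,j++

intersection = [16, 19]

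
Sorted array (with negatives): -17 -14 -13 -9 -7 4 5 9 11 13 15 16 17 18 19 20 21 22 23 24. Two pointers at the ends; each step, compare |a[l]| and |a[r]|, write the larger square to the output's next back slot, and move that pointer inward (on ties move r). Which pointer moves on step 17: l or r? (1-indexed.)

l=1 r=20: |-17|<=|24| out[20]=576, r--
l=1 r=19: |-17|<=|23| out[19]=529, r--
l=1 r=18: |-17|<=|22| out[18]=484, r--
l=1 r=17: |-17|<=|21| out[17]=441, r--
l=1 r=16: |-17|<=|20| out[16]=400, r--
l=1 r=15: |-17|<=|19| out[15]=361, r--
l=1 r=14: |-17|<=|18| out[14]=324, r--
l=1 r=13: |-17|<=|17| out[13]=289, r--
l=1 r=12: |-17|>|16| out[12]=289, l++
l=2 r=12: |-14|<=|16| out[11]=256, r--
l=2 r=11: |-14|<=|15| out[10]=225, r--
l=2 r=10: |-14|>|13| out[9]=196, l++
l=3 r=10: |-13|<=|13| out[8]=169, r--
l=3 r=9: |-13|>|11| out[7]=169, l++
l=4 r=9: |-9|<=|11| out[6]=121, r--
l=4 r=8: |-9|<=|9| out[5]=81, r--
l=4 r=7: |-9|>|5| out[4]=81, l++

l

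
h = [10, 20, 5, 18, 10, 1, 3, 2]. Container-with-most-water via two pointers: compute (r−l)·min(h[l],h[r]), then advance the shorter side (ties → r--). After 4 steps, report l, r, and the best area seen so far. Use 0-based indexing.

[0,7] min(10,2)*7=14 best=14 * → r--
[0,6] min(10,3)*6=18 best=18 * → r--
[0,5] min(10,1)*5=5 best=18 → r--
[0,4] min(10,10)*4=40 best=40 * → r--

l=0, r=3, best area=40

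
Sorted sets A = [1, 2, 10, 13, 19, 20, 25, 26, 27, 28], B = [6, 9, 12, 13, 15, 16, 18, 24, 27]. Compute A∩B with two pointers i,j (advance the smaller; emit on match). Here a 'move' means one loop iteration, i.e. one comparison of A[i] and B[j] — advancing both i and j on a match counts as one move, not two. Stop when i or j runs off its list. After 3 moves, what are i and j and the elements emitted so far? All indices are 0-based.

i=2, j=1, emitted=[]

i=0 j=0: 1<6, i++
i=1 j=0: 2<6, i++
i=2 j=0: 10>6, j++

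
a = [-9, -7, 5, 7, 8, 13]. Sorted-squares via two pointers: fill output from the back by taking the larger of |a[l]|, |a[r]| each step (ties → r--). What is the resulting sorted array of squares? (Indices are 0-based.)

[25, 49, 49, 64, 81, 169]

l=0 r=5: |-9|<=|13| out[5]=169, r--
l=0 r=4: |-9|>|8| out[4]=81, l++
l=1 r=4: |-7|<=|8| out[3]=64, r--
l=1 r=3: |-7|<=|7| out[2]=49, r--
l=1 r=2: |-7|>|5| out[1]=49, l++
l=2 r=2: |5|<=|5| out[0]=25, r--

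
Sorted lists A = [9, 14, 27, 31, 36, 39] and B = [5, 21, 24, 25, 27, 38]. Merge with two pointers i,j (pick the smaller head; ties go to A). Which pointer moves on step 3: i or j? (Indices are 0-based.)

i=0 j=0: A[i]=9>B[j]=5 take 5, j++
i=0 j=1: A[i]=9<=B[j]=21 take 9, i++
i=1 j=1: A[i]=14<=B[j]=21 take 14, i++

i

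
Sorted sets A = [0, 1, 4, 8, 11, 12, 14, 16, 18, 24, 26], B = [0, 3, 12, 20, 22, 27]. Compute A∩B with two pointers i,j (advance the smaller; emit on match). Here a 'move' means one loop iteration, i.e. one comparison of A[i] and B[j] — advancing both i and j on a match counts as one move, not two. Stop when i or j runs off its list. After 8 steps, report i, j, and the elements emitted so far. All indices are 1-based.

i=8, j=4, emitted=[0, 12]

i=1 j=1: 0==0 emit, i++,j++
i=2 j=2: 1<3, i++
i=3 j=2: 4>3, j++
i=3 j=3: 4<12, i++
i=4 j=3: 8<12, i++
i=5 j=3: 11<12, i++
i=6 j=3: 12==12 emit, i++,j++
i=7 j=4: 14<20, i++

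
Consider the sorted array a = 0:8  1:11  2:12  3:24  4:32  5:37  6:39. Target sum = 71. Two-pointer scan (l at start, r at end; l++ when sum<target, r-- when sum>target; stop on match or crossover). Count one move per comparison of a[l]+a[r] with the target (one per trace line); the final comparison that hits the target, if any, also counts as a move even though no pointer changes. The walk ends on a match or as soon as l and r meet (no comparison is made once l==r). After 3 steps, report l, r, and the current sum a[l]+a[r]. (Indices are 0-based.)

[0,6] 8+39=47 <71 → l++
[1,6] 11+39=50 <71 → l++
[2,6] 12+39=51 <71 → l++

l=3, r=6, sum=63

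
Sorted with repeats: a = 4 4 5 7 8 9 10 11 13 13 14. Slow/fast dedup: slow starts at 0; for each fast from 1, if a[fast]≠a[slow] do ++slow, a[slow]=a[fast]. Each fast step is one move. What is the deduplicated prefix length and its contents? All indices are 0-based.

length 9; prefix = [4, 5, 7, 8, 9, 10, 11, 13, 14]

(s=0,f=1) a[fast]=4=a[slow] dup → fast++
(s=0,f=2) a[fast]=5≠a[slow]=4 write a[1]=5 → slow++,fast++
(s=1,f=3) a[fast]=7≠a[slow]=5 write a[2]=7 → slow++,fast++
(s=2,f=4) a[fast]=8≠a[slow]=7 write a[3]=8 → slow++,fast++
(s=3,f=5) a[fast]=9≠a[slow]=8 write a[4]=9 → slow++,fast++
(s=4,f=6) a[fast]=10≠a[slow]=9 write a[5]=10 → slow++,fast++
(s=5,f=7) a[fast]=11≠a[slow]=10 write a[6]=11 → slow++,fast++
(s=6,f=8) a[fast]=13≠a[slow]=11 write a[7]=13 → slow++,fast++
(s=7,f=9) a[fast]=13=a[slow] dup → fast++
(s=7,f=10) a[fast]=14≠a[slow]=13 write a[8]=14 → slow++,fast++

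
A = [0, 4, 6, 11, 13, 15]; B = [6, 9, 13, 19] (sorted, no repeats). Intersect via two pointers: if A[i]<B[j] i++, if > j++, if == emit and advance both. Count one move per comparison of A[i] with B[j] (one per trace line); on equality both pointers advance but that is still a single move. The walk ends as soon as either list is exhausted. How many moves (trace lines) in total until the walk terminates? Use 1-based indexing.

7 moves

[i=1,j=1] 0<6 → i++
[i=2,j=1] 4<6 → i++
[i=3,j=1] 6==6 emit → i++,j++
[i=4,j=2] 11>9 → j++
[i=4,j=3] 11<13 → i++
[i=5,j=3] 13==13 emit → i++,j++
[i=6,j=4] 15<19 → i++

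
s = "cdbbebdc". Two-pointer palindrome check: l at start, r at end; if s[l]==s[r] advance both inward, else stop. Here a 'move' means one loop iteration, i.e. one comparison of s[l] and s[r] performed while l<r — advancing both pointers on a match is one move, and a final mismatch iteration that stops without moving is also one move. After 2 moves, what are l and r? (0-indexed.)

[0,7] 'c'=='c' → l++,r--
[1,6] 'd'=='d' → l++,r--

l=2, r=5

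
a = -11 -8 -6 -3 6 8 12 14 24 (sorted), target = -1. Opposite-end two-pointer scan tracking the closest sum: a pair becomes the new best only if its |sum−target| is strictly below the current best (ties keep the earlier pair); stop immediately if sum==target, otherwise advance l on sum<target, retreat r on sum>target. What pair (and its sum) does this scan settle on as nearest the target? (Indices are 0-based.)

[0,8] -11+24=13 d=14 * → r--
[0,7] -11+14=3 d=4 * → r--
[0,6] -11+12=1 d=2 * → r--
[0,5] -11+8=-3 d=2 → l++
[1,5] -8+8=0 d=1 * → r--
[1,4] -8+6=-2 d=1 → l++
[2,4] -6+6=0 d=1 → r--
[2,3] -6+-3=-9 d=8 → l++

pair (-8, 8) with sum 0 (|Δ|=1)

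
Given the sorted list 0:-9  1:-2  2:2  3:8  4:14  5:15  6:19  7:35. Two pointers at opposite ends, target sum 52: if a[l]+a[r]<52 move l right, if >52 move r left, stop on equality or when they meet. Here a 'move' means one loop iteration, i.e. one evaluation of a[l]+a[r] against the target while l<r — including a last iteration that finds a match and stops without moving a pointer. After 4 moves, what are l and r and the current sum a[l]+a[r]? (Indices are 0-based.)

l=4, r=7, sum=49

l=0 r=7: -9+35=26 <52, l++
l=1 r=7: -2+35=33 <52, l++
l=2 r=7: 2+35=37 <52, l++
l=3 r=7: 8+35=43 <52, l++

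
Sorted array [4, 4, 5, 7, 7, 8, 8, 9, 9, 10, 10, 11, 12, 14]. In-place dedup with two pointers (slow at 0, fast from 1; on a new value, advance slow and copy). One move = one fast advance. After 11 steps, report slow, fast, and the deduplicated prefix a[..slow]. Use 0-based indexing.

slow=6, fast=12, prefix=[4, 5, 7, 8, 9, 10, 11]

(s=0,f=1) a[fast]=4=a[slow] dup → fast++
(s=0,f=2) a[fast]=5≠a[slow]=4 write a[1]=5 → slow++,fast++
(s=1,f=3) a[fast]=7≠a[slow]=5 write a[2]=7 → slow++,fast++
(s=2,f=4) a[fast]=7=a[slow] dup → fast++
(s=2,f=5) a[fast]=8≠a[slow]=7 write a[3]=8 → slow++,fast++
(s=3,f=6) a[fast]=8=a[slow] dup → fast++
(s=3,f=7) a[fast]=9≠a[slow]=8 write a[4]=9 → slow++,fast++
(s=4,f=8) a[fast]=9=a[slow] dup → fast++
(s=4,f=9) a[fast]=10≠a[slow]=9 write a[5]=10 → slow++,fast++
(s=5,f=10) a[fast]=10=a[slow] dup → fast++
(s=5,f=11) a[fast]=11≠a[slow]=10 write a[6]=11 → slow++,fast++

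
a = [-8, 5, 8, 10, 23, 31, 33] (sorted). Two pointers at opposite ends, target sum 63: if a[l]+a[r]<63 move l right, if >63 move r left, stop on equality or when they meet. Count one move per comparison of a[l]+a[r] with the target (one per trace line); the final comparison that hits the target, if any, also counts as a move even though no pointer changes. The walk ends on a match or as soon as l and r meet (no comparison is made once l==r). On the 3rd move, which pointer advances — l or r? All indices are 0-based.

l=0 r=6: -8+33=25 <63, l++
l=1 r=6: 5+33=38 <63, l++
l=2 r=6: 8+33=41 <63, l++

l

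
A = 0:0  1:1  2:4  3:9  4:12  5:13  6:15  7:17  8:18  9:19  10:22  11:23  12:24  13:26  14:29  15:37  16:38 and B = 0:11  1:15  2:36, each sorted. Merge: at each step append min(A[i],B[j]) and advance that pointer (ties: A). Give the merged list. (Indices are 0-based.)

[0, 1, 4, 9, 11, 12, 13, 15, 15, 17, 18, 19, 22, 23, 24, 26, 29, 36, 37, 38]

[i=0,j=0] A[i]=0<=B[j]=11 take 0 → i++
[i=1,j=0] A[i]=1<=B[j]=11 take 1 → i++
[i=2,j=0] A[i]=4<=B[j]=11 take 4 → i++
[i=3,j=0] A[i]=9<=B[j]=11 take 9 → i++
[i=4,j=0] A[i]=12>B[j]=11 take 11 → j++
[i=4,j=1] A[i]=12<=B[j]=15 take 12 → i++
[i=5,j=1] A[i]=13<=B[j]=15 take 13 → i++
[i=6,j=1] A[i]=15<=B[j]=15 take 15 → i++
[i=7,j=1] A[i]=17>B[j]=15 take 15 → j++
[i=7,j=2] A[i]=17<=B[j]=36 take 17 → i++
[i=8,j=2] A[i]=18<=B[j]=36 take 18 → i++
[i=9,j=2] A[i]=19<=B[j]=36 take 19 → i++
[i=10,j=2] A[i]=22<=B[j]=36 take 22 → i++
[i=11,j=2] A[i]=23<=B[j]=36 take 23 → i++
[i=12,j=2] A[i]=24<=B[j]=36 take 24 → i++
[i=13,j=2] A[i]=26<=B[j]=36 take 26 → i++
[i=14,j=2] A[i]=29<=B[j]=36 take 29 → i++
[i=15,j=2] A[i]=37>B[j]=36 take 36 → j++
[i=15,j=3] B done, take A[i]=37 → i++
[i=16,j=3] B done, take A[i]=38 → i++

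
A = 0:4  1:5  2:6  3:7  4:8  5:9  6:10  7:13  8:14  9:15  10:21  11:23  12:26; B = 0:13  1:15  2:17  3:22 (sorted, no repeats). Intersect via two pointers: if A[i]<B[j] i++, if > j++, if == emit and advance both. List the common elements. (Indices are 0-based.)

intersection = [13, 15]

i=0 j=0: 4<13, i++
i=1 j=0: 5<13, i++
i=2 j=0: 6<13, i++
i=3 j=0: 7<13, i++
i=4 j=0: 8<13, i++
i=5 j=0: 9<13, i++
i=6 j=0: 10<13, i++
i=7 j=0: 13==13 emit, i++,j++
i=8 j=1: 14<15, i++
i=9 j=1: 15==15 emit, i++,j++
i=10 j=2: 21>17, j++
i=10 j=3: 21<22, i++
i=11 j=3: 23>22, j++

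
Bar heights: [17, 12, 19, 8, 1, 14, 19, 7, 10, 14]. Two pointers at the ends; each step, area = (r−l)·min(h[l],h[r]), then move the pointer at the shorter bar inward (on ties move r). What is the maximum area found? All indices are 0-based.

max area = 126

[0,9] min(17,14)*9=126 best=126 * → r--
[0,8] min(17,10)*8=80 best=126 → r--
[0,7] min(17,7)*7=49 best=126 → r--
[0,6] min(17,19)*6=102 best=126 → l++
[1,6] min(12,19)*5=60 best=126 → l++
[2,6] min(19,19)*4=76 best=126 → r--
[2,5] min(19,14)*3=42 best=126 → r--
[2,4] min(19,1)*2=2 best=126 → r--
[2,3] min(19,8)*1=8 best=126 → r--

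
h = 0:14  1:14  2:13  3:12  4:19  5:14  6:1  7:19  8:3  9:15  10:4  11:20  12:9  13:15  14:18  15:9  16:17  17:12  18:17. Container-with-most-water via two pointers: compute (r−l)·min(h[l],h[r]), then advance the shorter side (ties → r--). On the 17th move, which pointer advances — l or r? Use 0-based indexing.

l=0 r=18: min(14,17)*18=252 best=252 *, l++
l=1 r=18: min(14,17)*17=238 best=252, l++
l=2 r=18: min(13,17)*16=208 best=252, l++
l=3 r=18: min(12,17)*15=180 best=252, l++
l=4 r=18: min(19,17)*14=238 best=252, r--
l=4 r=17: min(19,12)*13=156 best=252, r--
l=4 r=16: min(19,17)*12=204 best=252, r--
l=4 r=15: min(19,9)*11=99 best=252, r--
l=4 r=14: min(19,18)*10=180 best=252, r--
l=4 r=13: min(19,15)*9=135 best=252, r--
l=4 r=12: min(19,9)*8=72 best=252, r--
l=4 r=11: min(19,20)*7=133 best=252, l++
l=5 r=11: min(14,20)*6=84 best=252, l++
l=6 r=11: min(1,20)*5=5 best=252, l++
l=7 r=11: min(19,20)*4=76 best=252, l++
l=8 r=11: min(3,20)*3=9 best=252, l++
l=9 r=11: min(15,20)*2=30 best=252, l++

l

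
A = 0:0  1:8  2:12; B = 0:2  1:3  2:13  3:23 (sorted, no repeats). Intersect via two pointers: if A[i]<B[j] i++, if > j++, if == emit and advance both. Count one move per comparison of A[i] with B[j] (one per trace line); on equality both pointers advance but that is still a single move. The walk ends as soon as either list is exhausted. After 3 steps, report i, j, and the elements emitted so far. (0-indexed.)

i=1, j=2, emitted=[]

i=0 j=0: 0<2, i++
i=1 j=0: 8>2, j++
i=1 j=1: 8>3, j++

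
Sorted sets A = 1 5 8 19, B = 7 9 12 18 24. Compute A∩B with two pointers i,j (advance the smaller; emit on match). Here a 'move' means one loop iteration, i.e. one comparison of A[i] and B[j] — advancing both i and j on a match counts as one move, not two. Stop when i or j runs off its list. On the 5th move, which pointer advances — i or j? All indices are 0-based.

j

[i=0,j=0] 1<7 → i++
[i=1,j=0] 5<7 → i++
[i=2,j=0] 8>7 → j++
[i=2,j=1] 8<9 → i++
[i=3,j=1] 19>9 → j++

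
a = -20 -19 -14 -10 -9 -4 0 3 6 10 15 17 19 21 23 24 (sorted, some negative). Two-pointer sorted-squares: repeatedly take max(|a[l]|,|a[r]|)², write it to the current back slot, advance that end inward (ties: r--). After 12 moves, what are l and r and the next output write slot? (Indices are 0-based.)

l=0 r=15: |-20|<=|24| out[15]=576, r--
l=0 r=14: |-20|<=|23| out[14]=529, r--
l=0 r=13: |-20|<=|21| out[13]=441, r--
l=0 r=12: |-20|>|19| out[12]=400, l++
l=1 r=12: |-19|<=|19| out[11]=361, r--
l=1 r=11: |-19|>|17| out[10]=361, l++
l=2 r=11: |-14|<=|17| out[9]=289, r--
l=2 r=10: |-14|<=|15| out[8]=225, r--
l=2 r=9: |-14|>|10| out[7]=196, l++
l=3 r=9: |-10|<=|10| out[6]=100, r--
l=3 r=8: |-10|>|6| out[5]=100, l++
l=4 r=8: |-9|>|6| out[4]=81, l++

l=5, r=8, next write slot=3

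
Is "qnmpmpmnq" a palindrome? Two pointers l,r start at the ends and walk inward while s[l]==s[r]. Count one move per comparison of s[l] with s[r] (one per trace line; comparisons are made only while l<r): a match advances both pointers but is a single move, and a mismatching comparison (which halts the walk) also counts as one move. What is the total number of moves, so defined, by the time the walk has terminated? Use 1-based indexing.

4 moves

[1,9] 'q'=='q' → l++,r--
[2,8] 'n'=='n' → l++,r--
[3,7] 'm'=='m' → l++,r--
[4,6] 'p'=='p' → l++,r--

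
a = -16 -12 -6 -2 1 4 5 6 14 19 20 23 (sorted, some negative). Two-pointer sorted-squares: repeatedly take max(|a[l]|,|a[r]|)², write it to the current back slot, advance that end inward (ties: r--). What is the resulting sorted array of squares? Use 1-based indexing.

l=1 r=12: |-16|<=|23| out[12]=529, r--
l=1 r=11: |-16|<=|20| out[11]=400, r--
l=1 r=10: |-16|<=|19| out[10]=361, r--
l=1 r=9: |-16|>|14| out[9]=256, l++
l=2 r=9: |-12|<=|14| out[8]=196, r--
l=2 r=8: |-12|>|6| out[7]=144, l++
l=3 r=8: |-6|<=|6| out[6]=36, r--
l=3 r=7: |-6|>|5| out[5]=36, l++
l=4 r=7: |-2|<=|5| out[4]=25, r--
l=4 r=6: |-2|<=|4| out[3]=16, r--
l=4 r=5: |-2|>|1| out[2]=4, l++
l=5 r=5: |1|<=|1| out[1]=1, r--

[1, 4, 16, 25, 36, 36, 144, 196, 256, 361, 400, 529]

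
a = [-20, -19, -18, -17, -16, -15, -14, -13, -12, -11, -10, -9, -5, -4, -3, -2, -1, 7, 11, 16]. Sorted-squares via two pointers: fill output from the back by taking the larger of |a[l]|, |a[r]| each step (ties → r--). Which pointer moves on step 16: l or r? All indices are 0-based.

[0,19] |-20|>|16| out[19]=400 → l++
[1,19] |-19|>|16| out[18]=361 → l++
[2,19] |-18|>|16| out[17]=324 → l++
[3,19] |-17|>|16| out[16]=289 → l++
[4,19] |-16|<=|16| out[15]=256 → r--
[4,18] |-16|>|11| out[14]=256 → l++
[5,18] |-15|>|11| out[13]=225 → l++
[6,18] |-14|>|11| out[12]=196 → l++
[7,18] |-13|>|11| out[11]=169 → l++
[8,18] |-12|>|11| out[10]=144 → l++
[9,18] |-11|<=|11| out[9]=121 → r--
[9,17] |-11|>|7| out[8]=121 → l++
[10,17] |-10|>|7| out[7]=100 → l++
[11,17] |-9|>|7| out[6]=81 → l++
[12,17] |-5|<=|7| out[5]=49 → r--
[12,16] |-5|>|-1| out[4]=25 → l++

l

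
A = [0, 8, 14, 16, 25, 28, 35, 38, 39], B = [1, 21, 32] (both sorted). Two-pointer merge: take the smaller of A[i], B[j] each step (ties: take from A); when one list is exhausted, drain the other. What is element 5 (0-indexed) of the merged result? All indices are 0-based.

[i=0,j=0] A[i]=0<=B[j]=1 take 0 → i++
[i=1,j=0] A[i]=8>B[j]=1 take 1 → j++
[i=1,j=1] A[i]=8<=B[j]=21 take 8 → i++
[i=2,j=1] A[i]=14<=B[j]=21 take 14 → i++
[i=3,j=1] A[i]=16<=B[j]=21 take 16 → i++
[i=4,j=1] A[i]=25>B[j]=21 take 21 → j++
[i=4,j=2] A[i]=25<=B[j]=32 take 25 → i++
[i=5,j=2] A[i]=28<=B[j]=32 take 28 → i++
[i=6,j=2] A[i]=35>B[j]=32 take 32 → j++
[i=6,j=3] B done, take A[i]=35 → i++
[i=7,j=3] B done, take A[i]=38 → i++
[i=8,j=3] B done, take A[i]=39 → i++

merged[5] = 21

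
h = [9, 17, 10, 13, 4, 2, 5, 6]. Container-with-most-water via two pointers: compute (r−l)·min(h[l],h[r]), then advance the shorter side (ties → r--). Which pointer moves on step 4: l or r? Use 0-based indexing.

r

l=0 r=7: min(9,6)*7=42 best=42 *, r--
l=0 r=6: min(9,5)*6=30 best=42, r--
l=0 r=5: min(9,2)*5=10 best=42, r--
l=0 r=4: min(9,4)*4=16 best=42, r--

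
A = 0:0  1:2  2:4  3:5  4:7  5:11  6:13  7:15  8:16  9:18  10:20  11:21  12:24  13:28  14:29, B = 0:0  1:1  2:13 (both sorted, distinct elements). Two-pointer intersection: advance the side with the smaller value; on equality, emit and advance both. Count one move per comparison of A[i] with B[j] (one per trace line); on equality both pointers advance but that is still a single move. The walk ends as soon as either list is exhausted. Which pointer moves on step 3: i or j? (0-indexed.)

i=0 j=0: 0==0 emit, i++,j++
i=1 j=1: 2>1, j++
i=1 j=2: 2<13, i++

i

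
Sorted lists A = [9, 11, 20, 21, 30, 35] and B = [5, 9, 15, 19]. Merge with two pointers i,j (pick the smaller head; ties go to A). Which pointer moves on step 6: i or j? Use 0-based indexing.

j

i=0 j=0: A[i]=9>B[j]=5 take 5, j++
i=0 j=1: A[i]=9<=B[j]=9 take 9, i++
i=1 j=1: A[i]=11>B[j]=9 take 9, j++
i=1 j=2: A[i]=11<=B[j]=15 take 11, i++
i=2 j=2: A[i]=20>B[j]=15 take 15, j++
i=2 j=3: A[i]=20>B[j]=19 take 19, j++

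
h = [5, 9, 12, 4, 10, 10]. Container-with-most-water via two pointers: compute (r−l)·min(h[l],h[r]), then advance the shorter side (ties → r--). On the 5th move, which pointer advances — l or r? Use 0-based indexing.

l=0 r=5: min(5,10)*5=25 best=25 *, l++
l=1 r=5: min(9,10)*4=36 best=36 *, l++
l=2 r=5: min(12,10)*3=30 best=36, r--
l=2 r=4: min(12,10)*2=20 best=36, r--
l=2 r=3: min(12,4)*1=4 best=36, r--

r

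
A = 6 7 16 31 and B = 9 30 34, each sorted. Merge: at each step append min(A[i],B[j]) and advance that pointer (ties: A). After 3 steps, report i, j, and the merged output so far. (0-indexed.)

i=2, j=1, merged so far=[6, 7, 9]

i=0 j=0: A[i]=6<=B[j]=9 take 6, i++
i=1 j=0: A[i]=7<=B[j]=9 take 7, i++
i=2 j=0: A[i]=16>B[j]=9 take 9, j++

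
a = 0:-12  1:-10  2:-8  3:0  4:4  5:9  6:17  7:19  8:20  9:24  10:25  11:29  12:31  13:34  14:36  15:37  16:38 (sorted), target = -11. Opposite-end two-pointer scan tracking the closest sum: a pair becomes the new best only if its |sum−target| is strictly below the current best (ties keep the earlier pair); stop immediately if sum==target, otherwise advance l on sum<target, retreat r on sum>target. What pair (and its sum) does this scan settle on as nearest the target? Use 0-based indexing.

pair (-12, 0) with sum -12 (|Δ|=1)

[0,16] -12+38=26 d=37 * → r--
[0,15] -12+37=25 d=36 * → r--
[0,14] -12+36=24 d=35 * → r--
[0,13] -12+34=22 d=33 * → r--
[0,12] -12+31=19 d=30 * → r--
[0,11] -12+29=17 d=28 * → r--
[0,10] -12+25=13 d=24 * → r--
[0,9] -12+24=12 d=23 * → r--
[0,8] -12+20=8 d=19 * → r--
[0,7] -12+19=7 d=18 * → r--
[0,6] -12+17=5 d=16 * → r--
[0,5] -12+9=-3 d=8 * → r--
[0,4] -12+4=-8 d=3 * → r--
[0,3] -12+0=-12 d=1 * → l++
[1,3] -10+0=-10 d=1 → r--
[1,2] -10+-8=-18 d=7 → l++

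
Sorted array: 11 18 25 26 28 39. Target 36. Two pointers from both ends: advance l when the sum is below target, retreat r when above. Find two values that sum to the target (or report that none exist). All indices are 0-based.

l=0 r=5: 11+39=50 >36, r--
l=0 r=4: 11+28=39 >36, r--
l=0 r=3: 11+26=37 >36, r--
l=0 r=2: 11+25=36, found

(11, 25)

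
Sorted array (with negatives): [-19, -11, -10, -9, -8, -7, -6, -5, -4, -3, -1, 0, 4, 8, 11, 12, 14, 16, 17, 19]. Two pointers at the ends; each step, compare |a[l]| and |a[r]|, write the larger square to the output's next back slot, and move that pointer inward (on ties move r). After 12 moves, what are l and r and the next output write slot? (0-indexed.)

l=5, r=12, next write slot=7

[0,19] |-19|<=|19| out[19]=361 → r--
[0,18] |-19|>|17| out[18]=361 → l++
[1,18] |-11|<=|17| out[17]=289 → r--
[1,17] |-11|<=|16| out[16]=256 → r--
[1,16] |-11|<=|14| out[15]=196 → r--
[1,15] |-11|<=|12| out[14]=144 → r--
[1,14] |-11|<=|11| out[13]=121 → r--
[1,13] |-11|>|8| out[12]=121 → l++
[2,13] |-10|>|8| out[11]=100 → l++
[3,13] |-9|>|8| out[10]=81 → l++
[4,13] |-8|<=|8| out[9]=64 → r--
[4,12] |-8|>|4| out[8]=64 → l++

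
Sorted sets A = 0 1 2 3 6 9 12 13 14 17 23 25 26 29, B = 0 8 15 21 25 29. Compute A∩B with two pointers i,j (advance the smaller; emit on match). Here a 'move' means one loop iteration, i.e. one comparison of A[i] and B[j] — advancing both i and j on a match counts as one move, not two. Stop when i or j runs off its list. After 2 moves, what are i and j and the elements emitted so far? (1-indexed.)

i=1 j=1: 0==0 emit, i++,j++
i=2 j=2: 1<8, i++

i=3, j=2, emitted=[0]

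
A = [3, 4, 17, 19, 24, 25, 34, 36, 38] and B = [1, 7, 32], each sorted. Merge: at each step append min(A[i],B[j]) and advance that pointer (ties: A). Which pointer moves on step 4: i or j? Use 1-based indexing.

j

i=1 j=1: A[i]=3>B[j]=1 take 1, j++
i=1 j=2: A[i]=3<=B[j]=7 take 3, i++
i=2 j=2: A[i]=4<=B[j]=7 take 4, i++
i=3 j=2: A[i]=17>B[j]=7 take 7, j++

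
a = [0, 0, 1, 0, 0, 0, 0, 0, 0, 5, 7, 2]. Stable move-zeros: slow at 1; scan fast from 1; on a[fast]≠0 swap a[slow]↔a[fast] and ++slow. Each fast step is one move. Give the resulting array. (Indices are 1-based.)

[1, 5, 7, 2, 0, 0, 0, 0, 0, 0, 0, 0]

(s=1,f=1) a[fast]=0 → fast++
(s=1,f=2) a[fast]=0 → fast++
(s=1,f=3) a[fast]=1≠0 swap→a[1]=1 → slow++,fast++
(s=2,f=4) a[fast]=0 → fast++
(s=2,f=5) a[fast]=0 → fast++
(s=2,f=6) a[fast]=0 → fast++
(s=2,f=7) a[fast]=0 → fast++
(s=2,f=8) a[fast]=0 → fast++
(s=2,f=9) a[fast]=0 → fast++
(s=2,f=10) a[fast]=5≠0 swap→a[2]=5 → slow++,fast++
(s=3,f=11) a[fast]=7≠0 swap→a[3]=7 → slow++,fast++
(s=4,f=12) a[fast]=2≠0 swap→a[4]=2 → slow++,fast++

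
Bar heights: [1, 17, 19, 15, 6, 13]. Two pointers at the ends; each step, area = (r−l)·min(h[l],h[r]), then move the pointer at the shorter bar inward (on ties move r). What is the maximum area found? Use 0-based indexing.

[0,5] min(1,13)*5=5 best=5 * → l++
[1,5] min(17,13)*4=52 best=52 * → r--
[1,4] min(17,6)*3=18 best=52 → r--
[1,3] min(17,15)*2=30 best=52 → r--
[1,2] min(17,19)*1=17 best=52 → l++

max area = 52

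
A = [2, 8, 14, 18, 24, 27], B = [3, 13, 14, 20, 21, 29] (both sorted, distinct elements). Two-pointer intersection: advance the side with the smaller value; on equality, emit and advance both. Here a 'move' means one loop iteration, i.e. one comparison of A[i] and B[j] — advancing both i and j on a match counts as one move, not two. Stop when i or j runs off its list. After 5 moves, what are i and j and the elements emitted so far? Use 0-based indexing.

[i=0,j=0] 2<3 → i++
[i=1,j=0] 8>3 → j++
[i=1,j=1] 8<13 → i++
[i=2,j=1] 14>13 → j++
[i=2,j=2] 14==14 emit → i++,j++

i=3, j=3, emitted=[14]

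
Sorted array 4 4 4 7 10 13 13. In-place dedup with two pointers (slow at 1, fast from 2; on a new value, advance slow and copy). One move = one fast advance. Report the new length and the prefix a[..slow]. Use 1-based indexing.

slow=1 fast=2: a[fast]=4=a[slow] dup, fast++
slow=1 fast=3: a[fast]=4=a[slow] dup, fast++
slow=1 fast=4: a[fast]=7≠a[slow]=4 write a[2]=7, slow++,fast++
slow=2 fast=5: a[fast]=10≠a[slow]=7 write a[3]=10, slow++,fast++
slow=3 fast=6: a[fast]=13≠a[slow]=10 write a[4]=13, slow++,fast++
slow=4 fast=7: a[fast]=13=a[slow] dup, fast++

length 4; prefix = [4, 7, 10, 13]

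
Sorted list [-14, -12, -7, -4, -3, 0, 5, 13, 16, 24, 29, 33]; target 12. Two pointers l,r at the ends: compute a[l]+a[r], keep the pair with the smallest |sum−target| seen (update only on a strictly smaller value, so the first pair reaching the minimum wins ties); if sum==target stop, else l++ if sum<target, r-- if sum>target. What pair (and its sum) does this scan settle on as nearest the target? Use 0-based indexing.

pair (-12, 24) with sum 12 (|Δ|=0)

[0,11] -14+33=19 d=7 * → r--
[0,10] -14+29=15 d=3 * → r--
[0,9] -14+24=10 d=2 * → l++
[1,9] -12+24=12 d=0 * → stop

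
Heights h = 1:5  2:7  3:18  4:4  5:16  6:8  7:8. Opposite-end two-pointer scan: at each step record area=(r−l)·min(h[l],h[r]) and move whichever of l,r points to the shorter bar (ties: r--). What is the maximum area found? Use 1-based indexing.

l=1 r=7: min(5,8)*6=30 best=30 *, l++
l=2 r=7: min(7,8)*5=35 best=35 *, l++
l=3 r=7: min(18,8)*4=32 best=35, r--
l=3 r=6: min(18,8)*3=24 best=35, r--
l=3 r=5: min(18,16)*2=32 best=35, r--
l=3 r=4: min(18,4)*1=4 best=35, r--

max area = 35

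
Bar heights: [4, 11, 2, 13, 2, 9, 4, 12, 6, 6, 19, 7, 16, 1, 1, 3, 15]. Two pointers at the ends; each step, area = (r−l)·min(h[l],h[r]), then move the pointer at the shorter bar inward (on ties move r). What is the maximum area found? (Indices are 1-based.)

l=1 r=17: min(4,15)*16=64 best=64 *, l++
l=2 r=17: min(11,15)*15=165 best=165 *, l++
l=3 r=17: min(2,15)*14=28 best=165, l++
l=4 r=17: min(13,15)*13=169 best=169 *, l++
l=5 r=17: min(2,15)*12=24 best=169, l++
l=6 r=17: min(9,15)*11=99 best=169, l++
l=7 r=17: min(4,15)*10=40 best=169, l++
l=8 r=17: min(12,15)*9=108 best=169, l++
l=9 r=17: min(6,15)*8=48 best=169, l++
l=10 r=17: min(6,15)*7=42 best=169, l++
l=11 r=17: min(19,15)*6=90 best=169, r--
l=11 r=16: min(19,3)*5=15 best=169, r--
l=11 r=15: min(19,1)*4=4 best=169, r--
l=11 r=14: min(19,1)*3=3 best=169, r--
l=11 r=13: min(19,16)*2=32 best=169, r--
l=11 r=12: min(19,7)*1=7 best=169, r--

max area = 169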